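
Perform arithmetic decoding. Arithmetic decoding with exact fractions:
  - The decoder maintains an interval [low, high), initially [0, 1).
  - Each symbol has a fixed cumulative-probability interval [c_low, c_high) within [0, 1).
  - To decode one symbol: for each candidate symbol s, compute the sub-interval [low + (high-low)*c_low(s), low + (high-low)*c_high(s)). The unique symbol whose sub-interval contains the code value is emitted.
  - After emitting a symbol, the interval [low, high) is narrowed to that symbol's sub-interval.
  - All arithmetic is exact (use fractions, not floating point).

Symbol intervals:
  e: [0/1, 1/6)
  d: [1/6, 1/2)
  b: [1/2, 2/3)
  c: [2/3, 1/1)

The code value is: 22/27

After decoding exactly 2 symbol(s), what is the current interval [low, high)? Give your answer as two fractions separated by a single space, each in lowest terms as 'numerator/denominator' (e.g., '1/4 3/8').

Answer: 13/18 5/6

Derivation:
Step 1: interval [0/1, 1/1), width = 1/1 - 0/1 = 1/1
  'e': [0/1 + 1/1*0/1, 0/1 + 1/1*1/6) = [0/1, 1/6)
  'd': [0/1 + 1/1*1/6, 0/1 + 1/1*1/2) = [1/6, 1/2)
  'b': [0/1 + 1/1*1/2, 0/1 + 1/1*2/3) = [1/2, 2/3)
  'c': [0/1 + 1/1*2/3, 0/1 + 1/1*1/1) = [2/3, 1/1) <- contains code 22/27
  emit 'c', narrow to [2/3, 1/1)
Step 2: interval [2/3, 1/1), width = 1/1 - 2/3 = 1/3
  'e': [2/3 + 1/3*0/1, 2/3 + 1/3*1/6) = [2/3, 13/18)
  'd': [2/3 + 1/3*1/6, 2/3 + 1/3*1/2) = [13/18, 5/6) <- contains code 22/27
  'b': [2/3 + 1/3*1/2, 2/3 + 1/3*2/3) = [5/6, 8/9)
  'c': [2/3 + 1/3*2/3, 2/3 + 1/3*1/1) = [8/9, 1/1)
  emit 'd', narrow to [13/18, 5/6)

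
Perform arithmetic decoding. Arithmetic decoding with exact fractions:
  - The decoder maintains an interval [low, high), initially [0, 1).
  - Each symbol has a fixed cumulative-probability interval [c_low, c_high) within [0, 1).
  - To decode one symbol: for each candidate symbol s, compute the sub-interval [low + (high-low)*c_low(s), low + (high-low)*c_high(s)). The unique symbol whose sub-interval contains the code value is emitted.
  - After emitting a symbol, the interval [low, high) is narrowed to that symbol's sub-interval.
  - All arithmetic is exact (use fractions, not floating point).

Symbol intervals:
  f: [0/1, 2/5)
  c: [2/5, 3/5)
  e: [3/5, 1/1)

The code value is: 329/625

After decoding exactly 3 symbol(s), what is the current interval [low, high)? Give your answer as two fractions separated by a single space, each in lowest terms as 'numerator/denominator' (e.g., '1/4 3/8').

Step 1: interval [0/1, 1/1), width = 1/1 - 0/1 = 1/1
  'f': [0/1 + 1/1*0/1, 0/1 + 1/1*2/5) = [0/1, 2/5)
  'c': [0/1 + 1/1*2/5, 0/1 + 1/1*3/5) = [2/5, 3/5) <- contains code 329/625
  'e': [0/1 + 1/1*3/5, 0/1 + 1/1*1/1) = [3/5, 1/1)
  emit 'c', narrow to [2/5, 3/5)
Step 2: interval [2/5, 3/5), width = 3/5 - 2/5 = 1/5
  'f': [2/5 + 1/5*0/1, 2/5 + 1/5*2/5) = [2/5, 12/25)
  'c': [2/5 + 1/5*2/5, 2/5 + 1/5*3/5) = [12/25, 13/25)
  'e': [2/5 + 1/5*3/5, 2/5 + 1/5*1/1) = [13/25, 3/5) <- contains code 329/625
  emit 'e', narrow to [13/25, 3/5)
Step 3: interval [13/25, 3/5), width = 3/5 - 13/25 = 2/25
  'f': [13/25 + 2/25*0/1, 13/25 + 2/25*2/5) = [13/25, 69/125) <- contains code 329/625
  'c': [13/25 + 2/25*2/5, 13/25 + 2/25*3/5) = [69/125, 71/125)
  'e': [13/25 + 2/25*3/5, 13/25 + 2/25*1/1) = [71/125, 3/5)
  emit 'f', narrow to [13/25, 69/125)

Answer: 13/25 69/125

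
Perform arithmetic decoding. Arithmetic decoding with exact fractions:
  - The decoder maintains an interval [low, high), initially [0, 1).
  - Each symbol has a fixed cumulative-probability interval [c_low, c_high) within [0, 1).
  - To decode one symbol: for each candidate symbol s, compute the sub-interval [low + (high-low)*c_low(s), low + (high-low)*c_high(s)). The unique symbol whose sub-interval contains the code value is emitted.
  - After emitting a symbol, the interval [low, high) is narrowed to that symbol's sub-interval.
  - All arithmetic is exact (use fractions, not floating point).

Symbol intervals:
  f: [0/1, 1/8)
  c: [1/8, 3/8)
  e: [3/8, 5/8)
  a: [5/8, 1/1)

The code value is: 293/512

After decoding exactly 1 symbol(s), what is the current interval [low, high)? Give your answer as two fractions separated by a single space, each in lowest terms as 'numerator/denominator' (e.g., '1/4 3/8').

Answer: 3/8 5/8

Derivation:
Step 1: interval [0/1, 1/1), width = 1/1 - 0/1 = 1/1
  'f': [0/1 + 1/1*0/1, 0/1 + 1/1*1/8) = [0/1, 1/8)
  'c': [0/1 + 1/1*1/8, 0/1 + 1/1*3/8) = [1/8, 3/8)
  'e': [0/1 + 1/1*3/8, 0/1 + 1/1*5/8) = [3/8, 5/8) <- contains code 293/512
  'a': [0/1 + 1/1*5/8, 0/1 + 1/1*1/1) = [5/8, 1/1)
  emit 'e', narrow to [3/8, 5/8)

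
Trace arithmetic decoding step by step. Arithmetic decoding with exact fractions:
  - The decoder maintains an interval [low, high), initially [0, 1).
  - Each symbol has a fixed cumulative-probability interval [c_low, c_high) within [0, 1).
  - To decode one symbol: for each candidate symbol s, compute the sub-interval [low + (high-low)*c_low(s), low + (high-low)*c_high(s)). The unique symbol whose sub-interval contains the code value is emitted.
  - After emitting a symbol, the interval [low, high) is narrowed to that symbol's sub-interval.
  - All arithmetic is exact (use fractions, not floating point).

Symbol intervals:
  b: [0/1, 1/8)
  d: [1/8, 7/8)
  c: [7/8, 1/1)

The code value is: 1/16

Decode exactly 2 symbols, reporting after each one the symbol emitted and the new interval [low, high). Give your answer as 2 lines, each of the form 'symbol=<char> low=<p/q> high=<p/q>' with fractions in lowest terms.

Step 1: interval [0/1, 1/1), width = 1/1 - 0/1 = 1/1
  'b': [0/1 + 1/1*0/1, 0/1 + 1/1*1/8) = [0/1, 1/8) <- contains code 1/16
  'd': [0/1 + 1/1*1/8, 0/1 + 1/1*7/8) = [1/8, 7/8)
  'c': [0/1 + 1/1*7/8, 0/1 + 1/1*1/1) = [7/8, 1/1)
  emit 'b', narrow to [0/1, 1/8)
Step 2: interval [0/1, 1/8), width = 1/8 - 0/1 = 1/8
  'b': [0/1 + 1/8*0/1, 0/1 + 1/8*1/8) = [0/1, 1/64)
  'd': [0/1 + 1/8*1/8, 0/1 + 1/8*7/8) = [1/64, 7/64) <- contains code 1/16
  'c': [0/1 + 1/8*7/8, 0/1 + 1/8*1/1) = [7/64, 1/8)
  emit 'd', narrow to [1/64, 7/64)

Answer: symbol=b low=0/1 high=1/8
symbol=d low=1/64 high=7/64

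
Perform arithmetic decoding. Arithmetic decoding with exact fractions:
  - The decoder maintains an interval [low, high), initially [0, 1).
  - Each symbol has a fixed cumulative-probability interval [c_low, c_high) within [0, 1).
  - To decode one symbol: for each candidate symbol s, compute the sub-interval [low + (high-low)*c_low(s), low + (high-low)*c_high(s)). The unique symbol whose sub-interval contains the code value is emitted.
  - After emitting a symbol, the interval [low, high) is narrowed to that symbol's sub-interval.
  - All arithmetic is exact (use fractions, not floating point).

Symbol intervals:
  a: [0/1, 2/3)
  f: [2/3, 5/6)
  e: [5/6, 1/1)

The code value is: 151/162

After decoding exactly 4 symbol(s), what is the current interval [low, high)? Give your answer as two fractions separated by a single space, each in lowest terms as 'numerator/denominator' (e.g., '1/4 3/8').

Answer: 25/27 76/81

Derivation:
Step 1: interval [0/1, 1/1), width = 1/1 - 0/1 = 1/1
  'a': [0/1 + 1/1*0/1, 0/1 + 1/1*2/3) = [0/1, 2/3)
  'f': [0/1 + 1/1*2/3, 0/1 + 1/1*5/6) = [2/3, 5/6)
  'e': [0/1 + 1/1*5/6, 0/1 + 1/1*1/1) = [5/6, 1/1) <- contains code 151/162
  emit 'e', narrow to [5/6, 1/1)
Step 2: interval [5/6, 1/1), width = 1/1 - 5/6 = 1/6
  'a': [5/6 + 1/6*0/1, 5/6 + 1/6*2/3) = [5/6, 17/18) <- contains code 151/162
  'f': [5/6 + 1/6*2/3, 5/6 + 1/6*5/6) = [17/18, 35/36)
  'e': [5/6 + 1/6*5/6, 5/6 + 1/6*1/1) = [35/36, 1/1)
  emit 'a', narrow to [5/6, 17/18)
Step 3: interval [5/6, 17/18), width = 17/18 - 5/6 = 1/9
  'a': [5/6 + 1/9*0/1, 5/6 + 1/9*2/3) = [5/6, 49/54)
  'f': [5/6 + 1/9*2/3, 5/6 + 1/9*5/6) = [49/54, 25/27)
  'e': [5/6 + 1/9*5/6, 5/6 + 1/9*1/1) = [25/27, 17/18) <- contains code 151/162
  emit 'e', narrow to [25/27, 17/18)
Step 4: interval [25/27, 17/18), width = 17/18 - 25/27 = 1/54
  'a': [25/27 + 1/54*0/1, 25/27 + 1/54*2/3) = [25/27, 76/81) <- contains code 151/162
  'f': [25/27 + 1/54*2/3, 25/27 + 1/54*5/6) = [76/81, 305/324)
  'e': [25/27 + 1/54*5/6, 25/27 + 1/54*1/1) = [305/324, 17/18)
  emit 'a', narrow to [25/27, 76/81)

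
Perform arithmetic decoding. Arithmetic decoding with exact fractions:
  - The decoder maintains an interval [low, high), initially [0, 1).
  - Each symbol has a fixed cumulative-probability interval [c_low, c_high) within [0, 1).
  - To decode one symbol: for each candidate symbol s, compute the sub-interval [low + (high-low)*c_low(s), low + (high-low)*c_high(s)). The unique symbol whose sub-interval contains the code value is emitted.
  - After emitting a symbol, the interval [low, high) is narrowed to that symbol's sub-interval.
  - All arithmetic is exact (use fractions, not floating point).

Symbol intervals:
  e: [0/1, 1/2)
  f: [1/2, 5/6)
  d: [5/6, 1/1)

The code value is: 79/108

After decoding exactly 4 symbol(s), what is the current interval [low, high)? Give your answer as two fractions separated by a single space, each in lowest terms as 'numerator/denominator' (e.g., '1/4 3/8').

Answer: 13/18 20/27

Derivation:
Step 1: interval [0/1, 1/1), width = 1/1 - 0/1 = 1/1
  'e': [0/1 + 1/1*0/1, 0/1 + 1/1*1/2) = [0/1, 1/2)
  'f': [0/1 + 1/1*1/2, 0/1 + 1/1*5/6) = [1/2, 5/6) <- contains code 79/108
  'd': [0/1 + 1/1*5/6, 0/1 + 1/1*1/1) = [5/6, 1/1)
  emit 'f', narrow to [1/2, 5/6)
Step 2: interval [1/2, 5/6), width = 5/6 - 1/2 = 1/3
  'e': [1/2 + 1/3*0/1, 1/2 + 1/3*1/2) = [1/2, 2/3)
  'f': [1/2 + 1/3*1/2, 1/2 + 1/3*5/6) = [2/3, 7/9) <- contains code 79/108
  'd': [1/2 + 1/3*5/6, 1/2 + 1/3*1/1) = [7/9, 5/6)
  emit 'f', narrow to [2/3, 7/9)
Step 3: interval [2/3, 7/9), width = 7/9 - 2/3 = 1/9
  'e': [2/3 + 1/9*0/1, 2/3 + 1/9*1/2) = [2/3, 13/18)
  'f': [2/3 + 1/9*1/2, 2/3 + 1/9*5/6) = [13/18, 41/54) <- contains code 79/108
  'd': [2/3 + 1/9*5/6, 2/3 + 1/9*1/1) = [41/54, 7/9)
  emit 'f', narrow to [13/18, 41/54)
Step 4: interval [13/18, 41/54), width = 41/54 - 13/18 = 1/27
  'e': [13/18 + 1/27*0/1, 13/18 + 1/27*1/2) = [13/18, 20/27) <- contains code 79/108
  'f': [13/18 + 1/27*1/2, 13/18 + 1/27*5/6) = [20/27, 61/81)
  'd': [13/18 + 1/27*5/6, 13/18 + 1/27*1/1) = [61/81, 41/54)
  emit 'e', narrow to [13/18, 20/27)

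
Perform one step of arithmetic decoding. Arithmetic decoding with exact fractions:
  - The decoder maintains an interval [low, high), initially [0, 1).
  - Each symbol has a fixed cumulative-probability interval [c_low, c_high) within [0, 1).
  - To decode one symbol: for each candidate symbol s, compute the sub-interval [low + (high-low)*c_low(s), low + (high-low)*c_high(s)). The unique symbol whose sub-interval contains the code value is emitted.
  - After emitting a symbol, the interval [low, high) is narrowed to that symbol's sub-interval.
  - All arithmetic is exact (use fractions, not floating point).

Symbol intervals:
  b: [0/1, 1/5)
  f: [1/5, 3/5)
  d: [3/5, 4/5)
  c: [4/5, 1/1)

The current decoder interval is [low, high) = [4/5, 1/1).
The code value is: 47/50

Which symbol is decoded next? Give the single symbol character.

Interval width = high − low = 1/1 − 4/5 = 1/5
Scaled code = (code − low) / width = (47/50 − 4/5) / 1/5 = 7/10
  b: [0/1, 1/5) 
  f: [1/5, 3/5) 
  d: [3/5, 4/5) ← scaled code falls here ✓
  c: [4/5, 1/1) 

Answer: d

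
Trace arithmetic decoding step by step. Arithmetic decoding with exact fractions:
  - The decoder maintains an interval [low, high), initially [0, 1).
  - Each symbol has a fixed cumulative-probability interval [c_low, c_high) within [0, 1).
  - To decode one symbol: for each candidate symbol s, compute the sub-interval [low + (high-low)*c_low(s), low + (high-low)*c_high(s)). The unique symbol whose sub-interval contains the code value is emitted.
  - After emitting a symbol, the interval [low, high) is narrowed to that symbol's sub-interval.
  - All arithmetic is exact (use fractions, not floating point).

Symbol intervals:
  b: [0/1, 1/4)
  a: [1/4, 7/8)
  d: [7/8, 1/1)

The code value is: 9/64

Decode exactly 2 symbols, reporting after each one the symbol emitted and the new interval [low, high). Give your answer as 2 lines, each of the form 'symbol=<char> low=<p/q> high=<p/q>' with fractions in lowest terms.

Answer: symbol=b low=0/1 high=1/4
symbol=a low=1/16 high=7/32

Derivation:
Step 1: interval [0/1, 1/1), width = 1/1 - 0/1 = 1/1
  'b': [0/1 + 1/1*0/1, 0/1 + 1/1*1/4) = [0/1, 1/4) <- contains code 9/64
  'a': [0/1 + 1/1*1/4, 0/1 + 1/1*7/8) = [1/4, 7/8)
  'd': [0/1 + 1/1*7/8, 0/1 + 1/1*1/1) = [7/8, 1/1)
  emit 'b', narrow to [0/1, 1/4)
Step 2: interval [0/1, 1/4), width = 1/4 - 0/1 = 1/4
  'b': [0/1 + 1/4*0/1, 0/1 + 1/4*1/4) = [0/1, 1/16)
  'a': [0/1 + 1/4*1/4, 0/1 + 1/4*7/8) = [1/16, 7/32) <- contains code 9/64
  'd': [0/1 + 1/4*7/8, 0/1 + 1/4*1/1) = [7/32, 1/4)
  emit 'a', narrow to [1/16, 7/32)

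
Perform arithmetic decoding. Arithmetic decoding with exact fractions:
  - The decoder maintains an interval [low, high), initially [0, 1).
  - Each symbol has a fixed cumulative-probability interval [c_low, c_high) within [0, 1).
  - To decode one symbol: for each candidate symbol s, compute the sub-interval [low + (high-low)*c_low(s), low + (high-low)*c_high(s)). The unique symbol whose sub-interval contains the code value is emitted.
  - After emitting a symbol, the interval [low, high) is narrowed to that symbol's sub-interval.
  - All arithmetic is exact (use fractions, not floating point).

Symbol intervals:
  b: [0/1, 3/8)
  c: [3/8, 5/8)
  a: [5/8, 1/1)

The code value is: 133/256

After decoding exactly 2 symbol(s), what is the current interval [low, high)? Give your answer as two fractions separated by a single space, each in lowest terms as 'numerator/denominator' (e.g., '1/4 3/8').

Answer: 15/32 17/32

Derivation:
Step 1: interval [0/1, 1/1), width = 1/1 - 0/1 = 1/1
  'b': [0/1 + 1/1*0/1, 0/1 + 1/1*3/8) = [0/1, 3/8)
  'c': [0/1 + 1/1*3/8, 0/1 + 1/1*5/8) = [3/8, 5/8) <- contains code 133/256
  'a': [0/1 + 1/1*5/8, 0/1 + 1/1*1/1) = [5/8, 1/1)
  emit 'c', narrow to [3/8, 5/8)
Step 2: interval [3/8, 5/8), width = 5/8 - 3/8 = 1/4
  'b': [3/8 + 1/4*0/1, 3/8 + 1/4*3/8) = [3/8, 15/32)
  'c': [3/8 + 1/4*3/8, 3/8 + 1/4*5/8) = [15/32, 17/32) <- contains code 133/256
  'a': [3/8 + 1/4*5/8, 3/8 + 1/4*1/1) = [17/32, 5/8)
  emit 'c', narrow to [15/32, 17/32)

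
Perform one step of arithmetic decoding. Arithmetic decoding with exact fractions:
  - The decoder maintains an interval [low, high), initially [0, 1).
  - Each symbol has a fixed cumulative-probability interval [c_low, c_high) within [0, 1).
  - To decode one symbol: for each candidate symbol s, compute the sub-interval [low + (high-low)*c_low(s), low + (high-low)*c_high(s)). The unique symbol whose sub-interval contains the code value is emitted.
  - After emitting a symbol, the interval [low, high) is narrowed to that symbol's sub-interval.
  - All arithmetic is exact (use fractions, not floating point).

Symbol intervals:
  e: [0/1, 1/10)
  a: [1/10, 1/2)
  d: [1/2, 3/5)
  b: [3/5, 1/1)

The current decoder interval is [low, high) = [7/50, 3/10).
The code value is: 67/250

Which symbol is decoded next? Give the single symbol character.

Interval width = high − low = 3/10 − 7/50 = 4/25
Scaled code = (code − low) / width = (67/250 − 7/50) / 4/25 = 4/5
  e: [0/1, 1/10) 
  a: [1/10, 1/2) 
  d: [1/2, 3/5) 
  b: [3/5, 1/1) ← scaled code falls here ✓

Answer: b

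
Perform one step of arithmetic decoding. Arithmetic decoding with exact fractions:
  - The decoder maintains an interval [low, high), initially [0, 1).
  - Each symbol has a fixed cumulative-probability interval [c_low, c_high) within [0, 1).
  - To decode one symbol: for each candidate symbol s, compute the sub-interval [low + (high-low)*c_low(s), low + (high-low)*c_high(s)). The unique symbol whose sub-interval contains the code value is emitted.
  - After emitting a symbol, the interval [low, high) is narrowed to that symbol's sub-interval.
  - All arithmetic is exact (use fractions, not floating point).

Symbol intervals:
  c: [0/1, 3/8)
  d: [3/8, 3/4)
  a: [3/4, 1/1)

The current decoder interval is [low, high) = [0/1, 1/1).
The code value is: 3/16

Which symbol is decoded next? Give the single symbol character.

Answer: c

Derivation:
Interval width = high − low = 1/1 − 0/1 = 1/1
Scaled code = (code − low) / width = (3/16 − 0/1) / 1/1 = 3/16
  c: [0/1, 3/8) ← scaled code falls here ✓
  d: [3/8, 3/4) 
  a: [3/4, 1/1) 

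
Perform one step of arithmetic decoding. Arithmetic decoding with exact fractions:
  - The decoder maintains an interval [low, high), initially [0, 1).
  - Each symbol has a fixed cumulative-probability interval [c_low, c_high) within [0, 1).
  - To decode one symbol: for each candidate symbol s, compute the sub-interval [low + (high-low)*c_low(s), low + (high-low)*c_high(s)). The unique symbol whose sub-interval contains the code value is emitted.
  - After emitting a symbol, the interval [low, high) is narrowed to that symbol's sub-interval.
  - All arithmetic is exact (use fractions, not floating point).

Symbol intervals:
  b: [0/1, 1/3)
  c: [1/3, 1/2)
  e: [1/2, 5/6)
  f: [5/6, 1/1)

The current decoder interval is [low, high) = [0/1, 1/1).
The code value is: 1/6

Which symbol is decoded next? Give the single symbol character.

Answer: b

Derivation:
Interval width = high − low = 1/1 − 0/1 = 1/1
Scaled code = (code − low) / width = (1/6 − 0/1) / 1/1 = 1/6
  b: [0/1, 1/3) ← scaled code falls here ✓
  c: [1/3, 1/2) 
  e: [1/2, 5/6) 
  f: [5/6, 1/1) 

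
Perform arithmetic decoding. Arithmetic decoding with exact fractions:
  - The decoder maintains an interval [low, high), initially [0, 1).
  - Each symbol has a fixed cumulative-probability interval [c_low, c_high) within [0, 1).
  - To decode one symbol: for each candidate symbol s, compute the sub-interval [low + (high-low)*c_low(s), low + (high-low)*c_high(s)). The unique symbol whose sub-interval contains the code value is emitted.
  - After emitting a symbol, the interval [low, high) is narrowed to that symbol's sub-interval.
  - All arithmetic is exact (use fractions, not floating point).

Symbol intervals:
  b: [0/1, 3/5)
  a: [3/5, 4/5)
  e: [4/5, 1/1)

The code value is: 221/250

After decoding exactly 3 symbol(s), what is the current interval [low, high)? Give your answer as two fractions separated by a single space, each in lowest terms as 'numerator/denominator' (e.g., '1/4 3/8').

Answer: 109/125 112/125

Derivation:
Step 1: interval [0/1, 1/1), width = 1/1 - 0/1 = 1/1
  'b': [0/1 + 1/1*0/1, 0/1 + 1/1*3/5) = [0/1, 3/5)
  'a': [0/1 + 1/1*3/5, 0/1 + 1/1*4/5) = [3/5, 4/5)
  'e': [0/1 + 1/1*4/5, 0/1 + 1/1*1/1) = [4/5, 1/1) <- contains code 221/250
  emit 'e', narrow to [4/5, 1/1)
Step 2: interval [4/5, 1/1), width = 1/1 - 4/5 = 1/5
  'b': [4/5 + 1/5*0/1, 4/5 + 1/5*3/5) = [4/5, 23/25) <- contains code 221/250
  'a': [4/5 + 1/5*3/5, 4/5 + 1/5*4/5) = [23/25, 24/25)
  'e': [4/5 + 1/5*4/5, 4/5 + 1/5*1/1) = [24/25, 1/1)
  emit 'b', narrow to [4/5, 23/25)
Step 3: interval [4/5, 23/25), width = 23/25 - 4/5 = 3/25
  'b': [4/5 + 3/25*0/1, 4/5 + 3/25*3/5) = [4/5, 109/125)
  'a': [4/5 + 3/25*3/5, 4/5 + 3/25*4/5) = [109/125, 112/125) <- contains code 221/250
  'e': [4/5 + 3/25*4/5, 4/5 + 3/25*1/1) = [112/125, 23/25)
  emit 'a', narrow to [109/125, 112/125)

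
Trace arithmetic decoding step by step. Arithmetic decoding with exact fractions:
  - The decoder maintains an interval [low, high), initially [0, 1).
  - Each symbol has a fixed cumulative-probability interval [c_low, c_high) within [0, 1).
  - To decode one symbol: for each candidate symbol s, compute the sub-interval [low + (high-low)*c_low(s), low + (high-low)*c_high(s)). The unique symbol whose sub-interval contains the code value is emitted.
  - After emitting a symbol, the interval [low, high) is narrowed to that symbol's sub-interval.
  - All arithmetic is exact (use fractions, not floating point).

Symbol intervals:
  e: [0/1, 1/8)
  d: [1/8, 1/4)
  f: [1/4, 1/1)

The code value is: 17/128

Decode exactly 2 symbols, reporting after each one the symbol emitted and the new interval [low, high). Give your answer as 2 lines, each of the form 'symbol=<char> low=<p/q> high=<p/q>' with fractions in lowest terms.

Step 1: interval [0/1, 1/1), width = 1/1 - 0/1 = 1/1
  'e': [0/1 + 1/1*0/1, 0/1 + 1/1*1/8) = [0/1, 1/8)
  'd': [0/1 + 1/1*1/8, 0/1 + 1/1*1/4) = [1/8, 1/4) <- contains code 17/128
  'f': [0/1 + 1/1*1/4, 0/1 + 1/1*1/1) = [1/4, 1/1)
  emit 'd', narrow to [1/8, 1/4)
Step 2: interval [1/8, 1/4), width = 1/4 - 1/8 = 1/8
  'e': [1/8 + 1/8*0/1, 1/8 + 1/8*1/8) = [1/8, 9/64) <- contains code 17/128
  'd': [1/8 + 1/8*1/8, 1/8 + 1/8*1/4) = [9/64, 5/32)
  'f': [1/8 + 1/8*1/4, 1/8 + 1/8*1/1) = [5/32, 1/4)
  emit 'e', narrow to [1/8, 9/64)

Answer: symbol=d low=1/8 high=1/4
symbol=e low=1/8 high=9/64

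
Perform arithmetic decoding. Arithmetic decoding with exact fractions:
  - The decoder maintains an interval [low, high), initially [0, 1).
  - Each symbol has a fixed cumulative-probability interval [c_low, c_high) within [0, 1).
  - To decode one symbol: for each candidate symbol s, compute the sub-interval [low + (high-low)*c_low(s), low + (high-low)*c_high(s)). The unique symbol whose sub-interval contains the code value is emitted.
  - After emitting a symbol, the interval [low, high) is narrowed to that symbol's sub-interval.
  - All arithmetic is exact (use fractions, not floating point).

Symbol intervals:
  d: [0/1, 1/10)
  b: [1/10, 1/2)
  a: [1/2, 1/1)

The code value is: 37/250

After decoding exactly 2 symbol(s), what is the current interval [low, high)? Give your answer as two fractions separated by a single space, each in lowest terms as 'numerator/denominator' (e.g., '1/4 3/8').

Step 1: interval [0/1, 1/1), width = 1/1 - 0/1 = 1/1
  'd': [0/1 + 1/1*0/1, 0/1 + 1/1*1/10) = [0/1, 1/10)
  'b': [0/1 + 1/1*1/10, 0/1 + 1/1*1/2) = [1/10, 1/2) <- contains code 37/250
  'a': [0/1 + 1/1*1/2, 0/1 + 1/1*1/1) = [1/2, 1/1)
  emit 'b', narrow to [1/10, 1/2)
Step 2: interval [1/10, 1/2), width = 1/2 - 1/10 = 2/5
  'd': [1/10 + 2/5*0/1, 1/10 + 2/5*1/10) = [1/10, 7/50)
  'b': [1/10 + 2/5*1/10, 1/10 + 2/5*1/2) = [7/50, 3/10) <- contains code 37/250
  'a': [1/10 + 2/5*1/2, 1/10 + 2/5*1/1) = [3/10, 1/2)
  emit 'b', narrow to [7/50, 3/10)

Answer: 7/50 3/10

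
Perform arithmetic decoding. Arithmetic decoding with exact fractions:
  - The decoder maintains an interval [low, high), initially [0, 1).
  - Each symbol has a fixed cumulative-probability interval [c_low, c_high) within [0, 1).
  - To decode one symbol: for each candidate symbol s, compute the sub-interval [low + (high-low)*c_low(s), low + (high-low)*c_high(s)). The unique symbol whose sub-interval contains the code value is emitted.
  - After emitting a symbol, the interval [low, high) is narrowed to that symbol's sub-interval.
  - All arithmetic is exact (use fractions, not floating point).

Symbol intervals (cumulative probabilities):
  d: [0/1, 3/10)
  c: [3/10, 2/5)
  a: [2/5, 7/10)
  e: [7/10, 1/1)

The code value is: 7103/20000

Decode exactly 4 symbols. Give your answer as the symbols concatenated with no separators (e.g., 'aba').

Answer: caac

Derivation:
Step 1: interval [0/1, 1/1), width = 1/1 - 0/1 = 1/1
  'd': [0/1 + 1/1*0/1, 0/1 + 1/1*3/10) = [0/1, 3/10)
  'c': [0/1 + 1/1*3/10, 0/1 + 1/1*2/5) = [3/10, 2/5) <- contains code 7103/20000
  'a': [0/1 + 1/1*2/5, 0/1 + 1/1*7/10) = [2/5, 7/10)
  'e': [0/1 + 1/1*7/10, 0/1 + 1/1*1/1) = [7/10, 1/1)
  emit 'c', narrow to [3/10, 2/5)
Step 2: interval [3/10, 2/5), width = 2/5 - 3/10 = 1/10
  'd': [3/10 + 1/10*0/1, 3/10 + 1/10*3/10) = [3/10, 33/100)
  'c': [3/10 + 1/10*3/10, 3/10 + 1/10*2/5) = [33/100, 17/50)
  'a': [3/10 + 1/10*2/5, 3/10 + 1/10*7/10) = [17/50, 37/100) <- contains code 7103/20000
  'e': [3/10 + 1/10*7/10, 3/10 + 1/10*1/1) = [37/100, 2/5)
  emit 'a', narrow to [17/50, 37/100)
Step 3: interval [17/50, 37/100), width = 37/100 - 17/50 = 3/100
  'd': [17/50 + 3/100*0/1, 17/50 + 3/100*3/10) = [17/50, 349/1000)
  'c': [17/50 + 3/100*3/10, 17/50 + 3/100*2/5) = [349/1000, 44/125)
  'a': [17/50 + 3/100*2/5, 17/50 + 3/100*7/10) = [44/125, 361/1000) <- contains code 7103/20000
  'e': [17/50 + 3/100*7/10, 17/50 + 3/100*1/1) = [361/1000, 37/100)
  emit 'a', narrow to [44/125, 361/1000)
Step 4: interval [44/125, 361/1000), width = 361/1000 - 44/125 = 9/1000
  'd': [44/125 + 9/1000*0/1, 44/125 + 9/1000*3/10) = [44/125, 3547/10000)
  'c': [44/125 + 9/1000*3/10, 44/125 + 9/1000*2/5) = [3547/10000, 889/2500) <- contains code 7103/20000
  'a': [44/125 + 9/1000*2/5, 44/125 + 9/1000*7/10) = [889/2500, 3583/10000)
  'e': [44/125 + 9/1000*7/10, 44/125 + 9/1000*1/1) = [3583/10000, 361/1000)
  emit 'c', narrow to [3547/10000, 889/2500)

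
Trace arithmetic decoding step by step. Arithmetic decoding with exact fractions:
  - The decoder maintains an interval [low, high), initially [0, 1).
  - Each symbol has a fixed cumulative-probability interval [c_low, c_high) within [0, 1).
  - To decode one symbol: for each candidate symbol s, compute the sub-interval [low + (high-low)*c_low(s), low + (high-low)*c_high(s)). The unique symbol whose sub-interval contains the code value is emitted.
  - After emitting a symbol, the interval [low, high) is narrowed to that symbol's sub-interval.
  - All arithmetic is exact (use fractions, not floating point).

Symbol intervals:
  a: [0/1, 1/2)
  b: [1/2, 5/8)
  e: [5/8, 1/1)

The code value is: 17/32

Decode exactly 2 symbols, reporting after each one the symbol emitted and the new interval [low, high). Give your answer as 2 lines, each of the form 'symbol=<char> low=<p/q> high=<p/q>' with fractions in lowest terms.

Answer: symbol=b low=1/2 high=5/8
symbol=a low=1/2 high=9/16

Derivation:
Step 1: interval [0/1, 1/1), width = 1/1 - 0/1 = 1/1
  'a': [0/1 + 1/1*0/1, 0/1 + 1/1*1/2) = [0/1, 1/2)
  'b': [0/1 + 1/1*1/2, 0/1 + 1/1*5/8) = [1/2, 5/8) <- contains code 17/32
  'e': [0/1 + 1/1*5/8, 0/1 + 1/1*1/1) = [5/8, 1/1)
  emit 'b', narrow to [1/2, 5/8)
Step 2: interval [1/2, 5/8), width = 5/8 - 1/2 = 1/8
  'a': [1/2 + 1/8*0/1, 1/2 + 1/8*1/2) = [1/2, 9/16) <- contains code 17/32
  'b': [1/2 + 1/8*1/2, 1/2 + 1/8*5/8) = [9/16, 37/64)
  'e': [1/2 + 1/8*5/8, 1/2 + 1/8*1/1) = [37/64, 5/8)
  emit 'a', narrow to [1/2, 9/16)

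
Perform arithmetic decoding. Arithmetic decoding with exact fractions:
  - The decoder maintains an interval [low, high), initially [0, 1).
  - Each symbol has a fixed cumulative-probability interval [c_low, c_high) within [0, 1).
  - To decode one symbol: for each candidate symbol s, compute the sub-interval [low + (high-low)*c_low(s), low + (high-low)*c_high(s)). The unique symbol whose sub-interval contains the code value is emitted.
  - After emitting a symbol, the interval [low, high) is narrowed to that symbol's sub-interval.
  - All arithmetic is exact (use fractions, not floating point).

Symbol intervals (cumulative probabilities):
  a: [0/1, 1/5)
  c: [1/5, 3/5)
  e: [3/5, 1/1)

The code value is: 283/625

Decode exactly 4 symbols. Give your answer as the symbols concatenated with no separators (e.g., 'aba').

Step 1: interval [0/1, 1/1), width = 1/1 - 0/1 = 1/1
  'a': [0/1 + 1/1*0/1, 0/1 + 1/1*1/5) = [0/1, 1/5)
  'c': [0/1 + 1/1*1/5, 0/1 + 1/1*3/5) = [1/5, 3/5) <- contains code 283/625
  'e': [0/1 + 1/1*3/5, 0/1 + 1/1*1/1) = [3/5, 1/1)
  emit 'c', narrow to [1/5, 3/5)
Step 2: interval [1/5, 3/5), width = 3/5 - 1/5 = 2/5
  'a': [1/5 + 2/5*0/1, 1/5 + 2/5*1/5) = [1/5, 7/25)
  'c': [1/5 + 2/5*1/5, 1/5 + 2/5*3/5) = [7/25, 11/25)
  'e': [1/5 + 2/5*3/5, 1/5 + 2/5*1/1) = [11/25, 3/5) <- contains code 283/625
  emit 'e', narrow to [11/25, 3/5)
Step 3: interval [11/25, 3/5), width = 3/5 - 11/25 = 4/25
  'a': [11/25 + 4/25*0/1, 11/25 + 4/25*1/5) = [11/25, 59/125) <- contains code 283/625
  'c': [11/25 + 4/25*1/5, 11/25 + 4/25*3/5) = [59/125, 67/125)
  'e': [11/25 + 4/25*3/5, 11/25 + 4/25*1/1) = [67/125, 3/5)
  emit 'a', narrow to [11/25, 59/125)
Step 4: interval [11/25, 59/125), width = 59/125 - 11/25 = 4/125
  'a': [11/25 + 4/125*0/1, 11/25 + 4/125*1/5) = [11/25, 279/625)
  'c': [11/25 + 4/125*1/5, 11/25 + 4/125*3/5) = [279/625, 287/625) <- contains code 283/625
  'e': [11/25 + 4/125*3/5, 11/25 + 4/125*1/1) = [287/625, 59/125)
  emit 'c', narrow to [279/625, 287/625)

Answer: ceac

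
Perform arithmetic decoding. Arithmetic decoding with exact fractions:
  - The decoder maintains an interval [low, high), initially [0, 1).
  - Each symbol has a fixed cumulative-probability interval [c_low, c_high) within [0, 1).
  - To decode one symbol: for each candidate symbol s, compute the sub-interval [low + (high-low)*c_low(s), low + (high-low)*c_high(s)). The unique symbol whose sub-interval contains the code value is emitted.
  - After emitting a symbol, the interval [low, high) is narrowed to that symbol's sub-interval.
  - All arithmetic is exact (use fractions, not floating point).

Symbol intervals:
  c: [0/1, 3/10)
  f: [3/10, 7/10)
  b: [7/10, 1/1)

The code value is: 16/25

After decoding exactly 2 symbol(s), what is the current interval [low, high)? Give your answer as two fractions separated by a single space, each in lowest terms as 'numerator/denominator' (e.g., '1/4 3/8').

Answer: 29/50 7/10

Derivation:
Step 1: interval [0/1, 1/1), width = 1/1 - 0/1 = 1/1
  'c': [0/1 + 1/1*0/1, 0/1 + 1/1*3/10) = [0/1, 3/10)
  'f': [0/1 + 1/1*3/10, 0/1 + 1/1*7/10) = [3/10, 7/10) <- contains code 16/25
  'b': [0/1 + 1/1*7/10, 0/1 + 1/1*1/1) = [7/10, 1/1)
  emit 'f', narrow to [3/10, 7/10)
Step 2: interval [3/10, 7/10), width = 7/10 - 3/10 = 2/5
  'c': [3/10 + 2/5*0/1, 3/10 + 2/5*3/10) = [3/10, 21/50)
  'f': [3/10 + 2/5*3/10, 3/10 + 2/5*7/10) = [21/50, 29/50)
  'b': [3/10 + 2/5*7/10, 3/10 + 2/5*1/1) = [29/50, 7/10) <- contains code 16/25
  emit 'b', narrow to [29/50, 7/10)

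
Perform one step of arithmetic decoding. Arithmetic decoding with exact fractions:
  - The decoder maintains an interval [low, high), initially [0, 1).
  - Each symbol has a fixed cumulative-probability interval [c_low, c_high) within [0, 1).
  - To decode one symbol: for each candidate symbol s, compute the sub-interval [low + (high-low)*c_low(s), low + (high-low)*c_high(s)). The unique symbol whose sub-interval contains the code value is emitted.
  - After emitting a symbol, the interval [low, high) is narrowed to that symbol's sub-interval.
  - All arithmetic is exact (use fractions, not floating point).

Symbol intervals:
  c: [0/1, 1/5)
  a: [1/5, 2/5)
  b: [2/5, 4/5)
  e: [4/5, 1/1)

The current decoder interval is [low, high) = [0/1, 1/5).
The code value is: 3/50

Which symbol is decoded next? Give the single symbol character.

Answer: a

Derivation:
Interval width = high − low = 1/5 − 0/1 = 1/5
Scaled code = (code − low) / width = (3/50 − 0/1) / 1/5 = 3/10
  c: [0/1, 1/5) 
  a: [1/5, 2/5) ← scaled code falls here ✓
  b: [2/5, 4/5) 
  e: [4/5, 1/1) 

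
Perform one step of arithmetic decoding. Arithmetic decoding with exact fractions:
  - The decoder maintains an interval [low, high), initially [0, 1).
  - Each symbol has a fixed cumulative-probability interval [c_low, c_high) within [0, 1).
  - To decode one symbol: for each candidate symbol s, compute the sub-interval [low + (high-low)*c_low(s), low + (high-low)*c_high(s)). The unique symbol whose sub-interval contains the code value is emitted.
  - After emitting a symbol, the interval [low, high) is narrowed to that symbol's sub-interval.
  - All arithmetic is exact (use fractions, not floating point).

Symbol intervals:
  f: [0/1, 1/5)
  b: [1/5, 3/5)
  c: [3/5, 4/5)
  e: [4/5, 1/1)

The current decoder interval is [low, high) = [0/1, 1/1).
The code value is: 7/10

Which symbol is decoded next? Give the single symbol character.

Answer: c

Derivation:
Interval width = high − low = 1/1 − 0/1 = 1/1
Scaled code = (code − low) / width = (7/10 − 0/1) / 1/1 = 7/10
  f: [0/1, 1/5) 
  b: [1/5, 3/5) 
  c: [3/5, 4/5) ← scaled code falls here ✓
  e: [4/5, 1/1) 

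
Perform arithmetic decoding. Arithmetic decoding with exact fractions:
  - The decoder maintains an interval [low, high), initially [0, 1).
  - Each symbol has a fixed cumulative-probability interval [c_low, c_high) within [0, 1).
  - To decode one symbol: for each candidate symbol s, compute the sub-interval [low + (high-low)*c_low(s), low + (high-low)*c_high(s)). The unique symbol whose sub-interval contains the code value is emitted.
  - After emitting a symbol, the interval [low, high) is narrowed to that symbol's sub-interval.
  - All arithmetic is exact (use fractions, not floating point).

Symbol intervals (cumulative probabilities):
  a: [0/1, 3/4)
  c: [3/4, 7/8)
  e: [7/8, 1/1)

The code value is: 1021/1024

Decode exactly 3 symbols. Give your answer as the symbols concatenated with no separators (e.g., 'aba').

Step 1: interval [0/1, 1/1), width = 1/1 - 0/1 = 1/1
  'a': [0/1 + 1/1*0/1, 0/1 + 1/1*3/4) = [0/1, 3/4)
  'c': [0/1 + 1/1*3/4, 0/1 + 1/1*7/8) = [3/4, 7/8)
  'e': [0/1 + 1/1*7/8, 0/1 + 1/1*1/1) = [7/8, 1/1) <- contains code 1021/1024
  emit 'e', narrow to [7/8, 1/1)
Step 2: interval [7/8, 1/1), width = 1/1 - 7/8 = 1/8
  'a': [7/8 + 1/8*0/1, 7/8 + 1/8*3/4) = [7/8, 31/32)
  'c': [7/8 + 1/8*3/4, 7/8 + 1/8*7/8) = [31/32, 63/64)
  'e': [7/8 + 1/8*7/8, 7/8 + 1/8*1/1) = [63/64, 1/1) <- contains code 1021/1024
  emit 'e', narrow to [63/64, 1/1)
Step 3: interval [63/64, 1/1), width = 1/1 - 63/64 = 1/64
  'a': [63/64 + 1/64*0/1, 63/64 + 1/64*3/4) = [63/64, 255/256)
  'c': [63/64 + 1/64*3/4, 63/64 + 1/64*7/8) = [255/256, 511/512) <- contains code 1021/1024
  'e': [63/64 + 1/64*7/8, 63/64 + 1/64*1/1) = [511/512, 1/1)
  emit 'c', narrow to [255/256, 511/512)

Answer: eec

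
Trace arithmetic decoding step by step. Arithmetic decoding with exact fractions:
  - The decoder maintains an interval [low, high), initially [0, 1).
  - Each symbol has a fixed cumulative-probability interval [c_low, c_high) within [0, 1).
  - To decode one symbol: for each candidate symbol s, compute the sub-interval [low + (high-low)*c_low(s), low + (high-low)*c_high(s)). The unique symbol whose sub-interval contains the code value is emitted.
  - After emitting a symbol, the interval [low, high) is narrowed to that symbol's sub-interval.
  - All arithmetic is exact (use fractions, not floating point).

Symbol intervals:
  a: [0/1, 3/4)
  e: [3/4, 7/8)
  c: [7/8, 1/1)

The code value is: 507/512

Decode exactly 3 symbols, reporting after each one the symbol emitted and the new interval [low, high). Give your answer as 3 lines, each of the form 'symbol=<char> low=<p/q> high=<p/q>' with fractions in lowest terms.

Answer: symbol=c low=7/8 high=1/1
symbol=c low=63/64 high=1/1
symbol=a low=63/64 high=255/256

Derivation:
Step 1: interval [0/1, 1/1), width = 1/1 - 0/1 = 1/1
  'a': [0/1 + 1/1*0/1, 0/1 + 1/1*3/4) = [0/1, 3/4)
  'e': [0/1 + 1/1*3/4, 0/1 + 1/1*7/8) = [3/4, 7/8)
  'c': [0/1 + 1/1*7/8, 0/1 + 1/1*1/1) = [7/8, 1/1) <- contains code 507/512
  emit 'c', narrow to [7/8, 1/1)
Step 2: interval [7/8, 1/1), width = 1/1 - 7/8 = 1/8
  'a': [7/8 + 1/8*0/1, 7/8 + 1/8*3/4) = [7/8, 31/32)
  'e': [7/8 + 1/8*3/4, 7/8 + 1/8*7/8) = [31/32, 63/64)
  'c': [7/8 + 1/8*7/8, 7/8 + 1/8*1/1) = [63/64, 1/1) <- contains code 507/512
  emit 'c', narrow to [63/64, 1/1)
Step 3: interval [63/64, 1/1), width = 1/1 - 63/64 = 1/64
  'a': [63/64 + 1/64*0/1, 63/64 + 1/64*3/4) = [63/64, 255/256) <- contains code 507/512
  'e': [63/64 + 1/64*3/4, 63/64 + 1/64*7/8) = [255/256, 511/512)
  'c': [63/64 + 1/64*7/8, 63/64 + 1/64*1/1) = [511/512, 1/1)
  emit 'a', narrow to [63/64, 255/256)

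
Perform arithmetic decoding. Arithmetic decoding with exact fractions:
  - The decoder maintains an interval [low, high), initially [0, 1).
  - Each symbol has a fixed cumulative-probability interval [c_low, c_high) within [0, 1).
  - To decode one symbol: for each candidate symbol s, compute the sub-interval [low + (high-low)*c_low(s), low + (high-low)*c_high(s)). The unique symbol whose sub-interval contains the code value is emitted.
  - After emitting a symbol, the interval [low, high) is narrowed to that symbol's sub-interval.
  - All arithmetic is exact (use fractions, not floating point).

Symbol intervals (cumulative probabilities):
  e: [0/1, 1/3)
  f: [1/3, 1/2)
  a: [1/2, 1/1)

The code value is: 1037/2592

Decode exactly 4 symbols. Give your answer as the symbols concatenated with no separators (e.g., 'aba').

Step 1: interval [0/1, 1/1), width = 1/1 - 0/1 = 1/1
  'e': [0/1 + 1/1*0/1, 0/1 + 1/1*1/3) = [0/1, 1/3)
  'f': [0/1 + 1/1*1/3, 0/1 + 1/1*1/2) = [1/3, 1/2) <- contains code 1037/2592
  'a': [0/1 + 1/1*1/2, 0/1 + 1/1*1/1) = [1/2, 1/1)
  emit 'f', narrow to [1/3, 1/2)
Step 2: interval [1/3, 1/2), width = 1/2 - 1/3 = 1/6
  'e': [1/3 + 1/6*0/1, 1/3 + 1/6*1/3) = [1/3, 7/18)
  'f': [1/3 + 1/6*1/3, 1/3 + 1/6*1/2) = [7/18, 5/12) <- contains code 1037/2592
  'a': [1/3 + 1/6*1/2, 1/3 + 1/6*1/1) = [5/12, 1/2)
  emit 'f', narrow to [7/18, 5/12)
Step 3: interval [7/18, 5/12), width = 5/12 - 7/18 = 1/36
  'e': [7/18 + 1/36*0/1, 7/18 + 1/36*1/3) = [7/18, 43/108)
  'f': [7/18 + 1/36*1/3, 7/18 + 1/36*1/2) = [43/108, 29/72) <- contains code 1037/2592
  'a': [7/18 + 1/36*1/2, 7/18 + 1/36*1/1) = [29/72, 5/12)
  emit 'f', narrow to [43/108, 29/72)
Step 4: interval [43/108, 29/72), width = 29/72 - 43/108 = 1/216
  'e': [43/108 + 1/216*0/1, 43/108 + 1/216*1/3) = [43/108, 259/648)
  'f': [43/108 + 1/216*1/3, 43/108 + 1/216*1/2) = [259/648, 173/432) <- contains code 1037/2592
  'a': [43/108 + 1/216*1/2, 43/108 + 1/216*1/1) = [173/432, 29/72)
  emit 'f', narrow to [259/648, 173/432)

Answer: ffff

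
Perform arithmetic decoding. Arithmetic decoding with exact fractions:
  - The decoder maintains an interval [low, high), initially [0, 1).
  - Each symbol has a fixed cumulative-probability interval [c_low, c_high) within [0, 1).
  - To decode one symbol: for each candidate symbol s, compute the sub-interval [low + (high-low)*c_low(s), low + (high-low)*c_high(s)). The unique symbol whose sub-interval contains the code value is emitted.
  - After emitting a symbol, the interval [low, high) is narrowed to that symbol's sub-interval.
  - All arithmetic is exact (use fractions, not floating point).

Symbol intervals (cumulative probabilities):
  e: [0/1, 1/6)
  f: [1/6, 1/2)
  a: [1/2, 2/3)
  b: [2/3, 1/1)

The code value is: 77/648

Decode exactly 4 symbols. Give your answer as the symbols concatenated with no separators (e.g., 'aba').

Answer: ebeb

Derivation:
Step 1: interval [0/1, 1/1), width = 1/1 - 0/1 = 1/1
  'e': [0/1 + 1/1*0/1, 0/1 + 1/1*1/6) = [0/1, 1/6) <- contains code 77/648
  'f': [0/1 + 1/1*1/6, 0/1 + 1/1*1/2) = [1/6, 1/2)
  'a': [0/1 + 1/1*1/2, 0/1 + 1/1*2/3) = [1/2, 2/3)
  'b': [0/1 + 1/1*2/3, 0/1 + 1/1*1/1) = [2/3, 1/1)
  emit 'e', narrow to [0/1, 1/6)
Step 2: interval [0/1, 1/6), width = 1/6 - 0/1 = 1/6
  'e': [0/1 + 1/6*0/1, 0/1 + 1/6*1/6) = [0/1, 1/36)
  'f': [0/1 + 1/6*1/6, 0/1 + 1/6*1/2) = [1/36, 1/12)
  'a': [0/1 + 1/6*1/2, 0/1 + 1/6*2/3) = [1/12, 1/9)
  'b': [0/1 + 1/6*2/3, 0/1 + 1/6*1/1) = [1/9, 1/6) <- contains code 77/648
  emit 'b', narrow to [1/9, 1/6)
Step 3: interval [1/9, 1/6), width = 1/6 - 1/9 = 1/18
  'e': [1/9 + 1/18*0/1, 1/9 + 1/18*1/6) = [1/9, 13/108) <- contains code 77/648
  'f': [1/9 + 1/18*1/6, 1/9 + 1/18*1/2) = [13/108, 5/36)
  'a': [1/9 + 1/18*1/2, 1/9 + 1/18*2/3) = [5/36, 4/27)
  'b': [1/9 + 1/18*2/3, 1/9 + 1/18*1/1) = [4/27, 1/6)
  emit 'e', narrow to [1/9, 13/108)
Step 4: interval [1/9, 13/108), width = 13/108 - 1/9 = 1/108
  'e': [1/9 + 1/108*0/1, 1/9 + 1/108*1/6) = [1/9, 73/648)
  'f': [1/9 + 1/108*1/6, 1/9 + 1/108*1/2) = [73/648, 25/216)
  'a': [1/9 + 1/108*1/2, 1/9 + 1/108*2/3) = [25/216, 19/162)
  'b': [1/9 + 1/108*2/3, 1/9 + 1/108*1/1) = [19/162, 13/108) <- contains code 77/648
  emit 'b', narrow to [19/162, 13/108)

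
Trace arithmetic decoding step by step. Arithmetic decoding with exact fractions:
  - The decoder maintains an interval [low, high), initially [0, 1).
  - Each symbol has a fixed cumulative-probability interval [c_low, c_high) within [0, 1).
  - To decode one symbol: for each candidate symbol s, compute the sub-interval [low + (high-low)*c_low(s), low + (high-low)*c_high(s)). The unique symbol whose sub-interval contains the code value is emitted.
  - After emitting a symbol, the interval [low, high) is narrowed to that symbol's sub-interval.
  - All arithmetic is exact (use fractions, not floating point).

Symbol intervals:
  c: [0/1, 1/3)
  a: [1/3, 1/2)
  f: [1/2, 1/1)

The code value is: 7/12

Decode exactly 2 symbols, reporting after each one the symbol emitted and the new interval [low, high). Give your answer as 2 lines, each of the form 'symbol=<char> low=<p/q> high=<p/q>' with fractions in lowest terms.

Step 1: interval [0/1, 1/1), width = 1/1 - 0/1 = 1/1
  'c': [0/1 + 1/1*0/1, 0/1 + 1/1*1/3) = [0/1, 1/3)
  'a': [0/1 + 1/1*1/3, 0/1 + 1/1*1/2) = [1/3, 1/2)
  'f': [0/1 + 1/1*1/2, 0/1 + 1/1*1/1) = [1/2, 1/1) <- contains code 7/12
  emit 'f', narrow to [1/2, 1/1)
Step 2: interval [1/2, 1/1), width = 1/1 - 1/2 = 1/2
  'c': [1/2 + 1/2*0/1, 1/2 + 1/2*1/3) = [1/2, 2/3) <- contains code 7/12
  'a': [1/2 + 1/2*1/3, 1/2 + 1/2*1/2) = [2/3, 3/4)
  'f': [1/2 + 1/2*1/2, 1/2 + 1/2*1/1) = [3/4, 1/1)
  emit 'c', narrow to [1/2, 2/3)

Answer: symbol=f low=1/2 high=1/1
symbol=c low=1/2 high=2/3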